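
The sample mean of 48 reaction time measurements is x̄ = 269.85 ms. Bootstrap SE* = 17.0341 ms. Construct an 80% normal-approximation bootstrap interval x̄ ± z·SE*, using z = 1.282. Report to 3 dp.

Margin = 1.282 × 17.0341 = 21.8377
Interval: 269.85 ± 21.8377

(248.012, 291.688)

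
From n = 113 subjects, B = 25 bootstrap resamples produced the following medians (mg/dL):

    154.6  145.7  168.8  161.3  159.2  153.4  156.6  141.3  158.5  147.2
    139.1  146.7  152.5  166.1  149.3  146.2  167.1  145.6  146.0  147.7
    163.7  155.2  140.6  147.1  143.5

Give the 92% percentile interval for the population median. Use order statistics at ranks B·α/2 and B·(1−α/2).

Sorted replicates: 139.1, 140.6, 141.3, 143.5, 145.6, 145.7, 146.0, 146.2, 146.7, 147.1, 147.2, 147.7, 149.3, 152.5, 153.4, 154.6, 155.2, 156.6, 158.5, 159.2, 161.3, 163.7, 166.1, 167.1, 168.8
α = 0.08; lower rank = 25 × 0.040 = 1; upper rank = 25 × 0.960 = 24.
The 1st smallest replicate is 139.1; the 24th is 167.1.

(139.1, 167.1)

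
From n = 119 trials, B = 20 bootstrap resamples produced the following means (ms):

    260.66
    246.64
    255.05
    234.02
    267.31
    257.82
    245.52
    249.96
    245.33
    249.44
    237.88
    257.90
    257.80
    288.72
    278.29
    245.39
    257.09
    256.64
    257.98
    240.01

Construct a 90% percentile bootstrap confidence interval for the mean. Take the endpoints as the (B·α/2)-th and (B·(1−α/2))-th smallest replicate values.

(234.02, 278.29)

Sorted replicates: 234.02, 237.88, 240.01, 245.33, 245.39, 245.52, 246.64, 249.44, 249.96, 255.05, 256.64, 257.09, 257.80, 257.82, 257.90, 257.98, 260.66, 267.31, 278.29, 288.72
α = 0.10; lower rank = 20 × 0.050 = 1; upper rank = 20 × 0.950 = 19.
The 1st smallest replicate is 234.02; the 19th is 278.29.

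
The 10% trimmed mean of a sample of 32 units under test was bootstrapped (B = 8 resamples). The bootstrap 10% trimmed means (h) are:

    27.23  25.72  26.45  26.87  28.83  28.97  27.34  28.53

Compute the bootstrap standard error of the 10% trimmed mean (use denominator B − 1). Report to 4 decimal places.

Bootstrap SE is the standard deviation of the 8 replicate 10% trimmed means.
Mean of replicates: (27.23 + 25.72 + 26.45 + 26.87 + 28.83 + 28.97 + 27.34 + 28.53) / 8 = 219.94000 / 8 = 27.49250
Sum of squared deviations: (−0.26250)² + (−1.77250)² + (−1.04250)² + (−0.62250)² + (+1.33750)² + (+1.47750)² + (−0.15250)² + (+1.03750)² = 9.75655
Variance = 9.75655 / 7 = 1.39379
SE* = √1.39379

SE* = 1.1806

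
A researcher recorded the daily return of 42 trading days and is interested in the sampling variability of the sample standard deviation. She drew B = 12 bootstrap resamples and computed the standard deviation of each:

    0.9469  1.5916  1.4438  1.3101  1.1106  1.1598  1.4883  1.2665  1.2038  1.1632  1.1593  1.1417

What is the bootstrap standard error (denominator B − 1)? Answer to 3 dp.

Bootstrap SE is the standard deviation of the 12 replicate standard deviations.
Mean of replicates: (0.9469 + 1.5916 + 1.4438 + 1.3101 + 1.1106 + 1.1598 + 1.4883 + 1.2665 + 1.2038 + 1.1632 + 1.1593 + 1.1417) / 12 = 14.98560 / 12 = 1.24880
Sum of squared deviations: (−0.30190)² + (+0.34280)² + (+0.19500)² + (+0.06130)² + (−0.13820)² + (−0.08900)² + (+0.23950)² + (+0.01770)² + (−0.04500)² + (−0.08560)² + (−0.08950)² + (−0.10710)² = 0.36396
Variance = 0.36396 / 11 = 0.03309
SE* = √0.03309

SE* = 0.182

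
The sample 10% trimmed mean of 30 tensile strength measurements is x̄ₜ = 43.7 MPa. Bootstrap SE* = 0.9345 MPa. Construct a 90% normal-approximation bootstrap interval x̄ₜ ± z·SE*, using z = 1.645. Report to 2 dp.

Margin = 1.645 × 0.9345 = 1.537
Interval: 43.7 ± 1.537

(42.16, 45.24)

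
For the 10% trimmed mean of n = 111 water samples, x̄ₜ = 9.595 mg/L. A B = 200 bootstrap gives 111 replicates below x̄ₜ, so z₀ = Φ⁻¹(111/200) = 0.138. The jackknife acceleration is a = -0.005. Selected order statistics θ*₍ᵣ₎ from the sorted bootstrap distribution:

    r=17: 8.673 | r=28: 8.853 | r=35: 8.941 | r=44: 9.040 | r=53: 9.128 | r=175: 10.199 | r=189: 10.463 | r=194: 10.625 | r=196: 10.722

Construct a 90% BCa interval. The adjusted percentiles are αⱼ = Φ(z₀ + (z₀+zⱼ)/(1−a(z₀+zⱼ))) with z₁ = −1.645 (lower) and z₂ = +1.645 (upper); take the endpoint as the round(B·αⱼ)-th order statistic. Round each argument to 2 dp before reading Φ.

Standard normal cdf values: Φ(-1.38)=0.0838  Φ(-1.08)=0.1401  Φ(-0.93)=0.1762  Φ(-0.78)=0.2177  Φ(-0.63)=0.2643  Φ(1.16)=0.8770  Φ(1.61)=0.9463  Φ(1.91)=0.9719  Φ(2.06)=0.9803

Lower: z₀ + z₁ = 0.138 + (-1.645) = -1.507; 1 − a(z₀+z₁) = 1 − (-0.005)(-1.507) = 0.9925; argument = 0.138 + (-1.507)/0.9925 = -1.3804 → -1.38.
α₁ = Φ(-1.38) = 0.0838; rank = round(200 × 0.0838) = 17; θ*₍17₎ = 8.673.
Upper: z₀ + z₂ = 1.783; 1 − a(z₀+z₂) = 1.0089; argument = 1.9052 → 1.91; α₂ = 0.9719; rank = 194; θ*₍194₎ = 10.625.

(8.673, 10.625)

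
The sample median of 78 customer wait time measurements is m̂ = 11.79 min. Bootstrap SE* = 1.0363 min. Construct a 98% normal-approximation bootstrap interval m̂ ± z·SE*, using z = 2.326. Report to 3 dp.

Margin = 2.326 × 1.0363 = 2.4104
Interval: 11.79 ± 2.4104

(9.380, 14.200)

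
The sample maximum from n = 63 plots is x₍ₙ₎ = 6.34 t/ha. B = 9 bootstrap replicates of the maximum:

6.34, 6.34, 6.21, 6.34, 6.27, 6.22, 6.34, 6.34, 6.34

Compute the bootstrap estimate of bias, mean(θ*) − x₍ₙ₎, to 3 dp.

mean(θ*) = (6.34 + 6.34 + 6.21 + 6.34 + 6.27 + 6.22 + 6.34 + 6.34 + 6.34) / 9 = 6.3044
bias = 6.3044 − 6.34

bias = −0.036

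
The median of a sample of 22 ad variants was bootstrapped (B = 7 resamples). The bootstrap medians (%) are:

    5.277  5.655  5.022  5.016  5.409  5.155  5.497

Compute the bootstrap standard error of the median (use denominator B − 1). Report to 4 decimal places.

Bootstrap SE is the standard deviation of the 7 replicate medians.
Mean of replicates: (5.277 + 5.655 + 5.022 + 5.016 + 5.409 + 5.155 + 5.497) / 7 = 37.03100 / 7 = 5.29014
Sum of squared deviations: (−0.01314)² + (+0.36486)² + (−0.26814)² + (−0.27414)² + (+0.11886)² + (−0.13514)² + (+0.20686)² = 0.35553
Variance = 0.35553 / 6 = 0.05925
SE* = √0.05925

SE* = 0.2434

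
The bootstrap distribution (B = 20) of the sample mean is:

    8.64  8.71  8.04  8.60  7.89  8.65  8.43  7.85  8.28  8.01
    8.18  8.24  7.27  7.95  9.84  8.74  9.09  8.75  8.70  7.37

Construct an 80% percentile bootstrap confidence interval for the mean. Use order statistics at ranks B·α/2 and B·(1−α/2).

Sorted replicates: 7.27, 7.37, 7.85, 7.89, 7.95, 8.01, 8.04, 8.18, 8.24, 8.28, 8.43, 8.60, 8.64, 8.65, 8.70, 8.71, 8.74, 8.75, 9.09, 9.84
α = 0.20; lower rank = 20 × 0.100 = 2; upper rank = 20 × 0.900 = 18.
The 2nd smallest replicate is 7.37; the 18th is 8.75.

(7.37, 8.75)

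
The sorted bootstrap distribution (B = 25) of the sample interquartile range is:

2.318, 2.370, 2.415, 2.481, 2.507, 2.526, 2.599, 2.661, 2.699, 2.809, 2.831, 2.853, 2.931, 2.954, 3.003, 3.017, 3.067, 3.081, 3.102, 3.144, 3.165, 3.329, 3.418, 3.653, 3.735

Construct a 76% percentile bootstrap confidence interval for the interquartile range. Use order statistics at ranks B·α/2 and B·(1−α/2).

α = 0.24; lower rank = 25 × 0.120 = 3; upper rank = 25 × 0.880 = 22.
The 3rd smallest replicate is 2.415; the 22nd is 3.329.

(2.415, 3.329)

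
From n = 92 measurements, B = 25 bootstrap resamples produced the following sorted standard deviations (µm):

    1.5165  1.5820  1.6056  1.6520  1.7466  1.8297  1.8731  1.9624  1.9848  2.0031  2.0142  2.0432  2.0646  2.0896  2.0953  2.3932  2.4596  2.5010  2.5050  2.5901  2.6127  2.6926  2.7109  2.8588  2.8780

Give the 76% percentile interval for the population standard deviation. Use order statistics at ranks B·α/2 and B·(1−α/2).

(1.6056, 2.6926)

α = 0.24; lower rank = 25 × 0.120 = 3; upper rank = 25 × 0.880 = 22.
The 3rd smallest replicate is 1.6056; the 22nd is 2.6926.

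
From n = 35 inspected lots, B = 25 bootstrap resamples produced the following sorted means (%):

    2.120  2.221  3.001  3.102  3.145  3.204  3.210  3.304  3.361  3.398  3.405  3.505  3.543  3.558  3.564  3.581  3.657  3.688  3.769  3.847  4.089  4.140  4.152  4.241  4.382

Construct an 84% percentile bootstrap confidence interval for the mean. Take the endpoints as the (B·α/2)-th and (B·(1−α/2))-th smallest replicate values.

α = 0.16; lower rank = 25 × 0.080 = 2; upper rank = 25 × 0.920 = 23.
The 2nd smallest replicate is 2.221; the 23rd is 4.152.

(2.221, 4.152)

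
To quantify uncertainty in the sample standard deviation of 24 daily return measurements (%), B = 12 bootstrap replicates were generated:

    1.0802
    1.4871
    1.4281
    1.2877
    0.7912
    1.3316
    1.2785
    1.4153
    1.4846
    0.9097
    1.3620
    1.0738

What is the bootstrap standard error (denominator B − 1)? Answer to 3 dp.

SE* = 0.229

Bootstrap SE is the standard deviation of the 12 replicate standard deviations.
Mean of replicates: (1.0802 + 1.4871 + 1.4281 + 1.2877 + 0.7912 + 1.3316 + 1.2785 + 1.4153 + 1.4846 + 0.9097 + 1.3620 + 1.0738) / 12 = 14.92980 / 12 = 1.24415
Sum of squared deviations: (−0.16395)² + (+0.24295)² + (+0.18395)² + (+0.04355)² + (−0.45295)² + (+0.08745)² + (+0.03435)² + (+0.17115)² + (+0.24045)² + (−0.33445)² + (+0.11785)² + (−0.17035)² = 0.57750
Variance = 0.57750 / 11 = 0.05250
SE* = √0.05250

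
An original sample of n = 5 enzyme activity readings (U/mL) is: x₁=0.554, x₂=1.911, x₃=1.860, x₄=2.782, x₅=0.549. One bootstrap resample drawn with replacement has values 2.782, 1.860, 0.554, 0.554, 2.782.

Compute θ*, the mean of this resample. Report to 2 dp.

Mean = (2.782 + 1.860 + 0.554 + 0.554 + 2.782) / 5 = 8.5320 / 5 = 1.71

θ* = 1.71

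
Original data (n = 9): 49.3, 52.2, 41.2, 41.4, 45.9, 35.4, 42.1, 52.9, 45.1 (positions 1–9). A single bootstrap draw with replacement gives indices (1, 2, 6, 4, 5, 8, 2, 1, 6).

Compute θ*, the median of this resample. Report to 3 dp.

Resample values: 49.3, 52.2, 35.4, 41.4, 45.9, 52.9, 52.2, 49.3, 35.4.
Sorted: 35.4, 35.4, 41.4, 45.9, 49.3, 49.3, 52.2, 52.2, 52.9
Median = middle value = 49.300

θ* = 49.300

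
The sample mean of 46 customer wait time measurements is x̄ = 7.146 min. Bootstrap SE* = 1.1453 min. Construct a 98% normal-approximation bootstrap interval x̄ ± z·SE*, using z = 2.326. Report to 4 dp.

Margin = 2.326 × 1.1453 = 2.66397
Interval: 7.146 ± 2.66397

(4.4820, 9.8100)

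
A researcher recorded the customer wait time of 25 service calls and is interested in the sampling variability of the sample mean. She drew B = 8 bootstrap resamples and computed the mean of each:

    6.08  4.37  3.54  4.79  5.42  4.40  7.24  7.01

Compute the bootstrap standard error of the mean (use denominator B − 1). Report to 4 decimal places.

SE* = 1.3265

Bootstrap SE is the standard deviation of the 8 replicate means.
Mean of replicates: (6.08 + 4.37 + 3.54 + 4.79 + 5.42 + 4.40 + 7.24 + 7.01) / 8 = 42.85000 / 8 = 5.35625
Sum of squared deviations: (+0.72375)² + (−0.98625)² + (−1.81625)² + (−0.56625)² + (+0.06375)² + (−0.95625)² + (+1.88375)² + (+1.65375)² = 12.31779
Variance = 12.31779 / 7 = 1.75968
SE* = √1.75968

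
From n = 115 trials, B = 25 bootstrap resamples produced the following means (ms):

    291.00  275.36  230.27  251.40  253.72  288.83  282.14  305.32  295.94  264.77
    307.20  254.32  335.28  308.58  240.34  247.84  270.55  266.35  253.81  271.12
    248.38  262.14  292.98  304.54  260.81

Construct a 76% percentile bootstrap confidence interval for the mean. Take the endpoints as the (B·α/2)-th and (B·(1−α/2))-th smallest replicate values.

(247.84, 305.32)

Sorted replicates: 230.27, 240.34, 247.84, 248.38, 251.40, 253.72, 253.81, 254.32, 260.81, 262.14, 264.77, 266.35, 270.55, 271.12, 275.36, 282.14, 288.83, 291.00, 292.98, 295.94, 304.54, 305.32, 307.20, 308.58, 335.28
α = 0.24; lower rank = 25 × 0.120 = 3; upper rank = 25 × 0.880 = 22.
The 3rd smallest replicate is 247.84; the 22nd is 305.32.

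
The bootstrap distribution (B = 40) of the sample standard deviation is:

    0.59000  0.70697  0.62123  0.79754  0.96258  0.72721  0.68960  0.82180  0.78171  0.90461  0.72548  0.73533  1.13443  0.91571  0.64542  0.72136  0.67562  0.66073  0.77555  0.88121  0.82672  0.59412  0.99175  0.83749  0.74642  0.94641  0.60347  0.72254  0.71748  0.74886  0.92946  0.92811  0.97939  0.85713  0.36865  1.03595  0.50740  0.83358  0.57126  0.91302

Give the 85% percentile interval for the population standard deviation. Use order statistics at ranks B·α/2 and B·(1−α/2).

(0.57126, 0.97939)

Sorted replicates: 0.36865, 0.50740, 0.57126, 0.59000, 0.59412, 0.60347, 0.62123, 0.64542, 0.66073, 0.67562, 0.68960, 0.70697, 0.71748, 0.72136, 0.72254, 0.72548, 0.72721, 0.73533, 0.74642, 0.74886, 0.77555, 0.78171, 0.79754, 0.82180, 0.82672, 0.83358, 0.83749, 0.85713, 0.88121, 0.90461, 0.91302, 0.91571, 0.92811, 0.92946, 0.94641, 0.96258, 0.97939, 0.99175, 1.03595, 1.13443
α = 0.15; lower rank = 40 × 0.075 = 3; upper rank = 40 × 0.925 = 37.
The 3rd smallest replicate is 0.57126; the 37th is 0.97939.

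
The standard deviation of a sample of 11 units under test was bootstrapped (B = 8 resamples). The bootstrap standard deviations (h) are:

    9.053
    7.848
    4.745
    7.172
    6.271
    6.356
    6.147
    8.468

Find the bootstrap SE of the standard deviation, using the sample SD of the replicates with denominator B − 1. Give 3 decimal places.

Bootstrap SE is the standard deviation of the 8 replicate standard deviations.
Mean of replicates: (9.053 + 7.848 + 4.745 + 7.172 + 6.271 + 6.356 + 6.147 + 8.468) / 8 = 56.0600 / 8 = 7.0075
Sum of squared deviations: (+2.0455)² + (+0.8405)² + (−2.2625)² + (+0.1645)² + (−0.7365)² + (−0.6515)² + (−0.8605)² + (+1.4605)² = 13.8769
Variance = 13.8769 / 7 = 1.9824
SE* = √1.9824

SE* = 1.408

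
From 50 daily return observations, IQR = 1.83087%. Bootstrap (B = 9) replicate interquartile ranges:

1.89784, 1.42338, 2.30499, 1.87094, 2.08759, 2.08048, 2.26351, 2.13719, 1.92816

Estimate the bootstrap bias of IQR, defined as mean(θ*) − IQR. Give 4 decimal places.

mean(θ*) = (1.89784 + 1.42338 + 2.30499 + 1.87094 + 2.08759 + 2.08048 + 2.26351 + 2.13719 + 1.92816) / 9 = 1.99934
bias = 1.99934 − 1.83087

bias = +0.1685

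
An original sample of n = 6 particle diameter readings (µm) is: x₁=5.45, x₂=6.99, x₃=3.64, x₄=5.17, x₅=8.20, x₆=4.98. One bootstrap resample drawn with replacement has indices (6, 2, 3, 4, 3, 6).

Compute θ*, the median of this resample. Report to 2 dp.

Resample values: 4.98, 6.99, 3.64, 5.17, 3.64, 4.98.
Sorted: 3.64, 3.64, 4.98, 4.98, 5.17, 6.99
Median = average of the two middle values = 4.98

θ* = 4.98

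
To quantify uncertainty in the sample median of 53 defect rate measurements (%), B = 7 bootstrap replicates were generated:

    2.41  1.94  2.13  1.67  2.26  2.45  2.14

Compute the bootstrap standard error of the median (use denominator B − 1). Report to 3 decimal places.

SE* = 0.272

Bootstrap SE is the standard deviation of the 7 replicate medians.
Mean of replicates: (2.41 + 1.94 + 2.13 + 1.67 + 2.26 + 2.45 + 2.14) / 7 = 15.0000 / 7 = 2.1429
Sum of squared deviations: (+0.2671)² + (−0.2029)² + (−0.0129)² + (−0.4729)² + (+0.1171)² + (+0.3071)² + (−0.0029)² = 0.4443
Variance = 0.4443 / 6 = 0.0741
SE* = √0.0741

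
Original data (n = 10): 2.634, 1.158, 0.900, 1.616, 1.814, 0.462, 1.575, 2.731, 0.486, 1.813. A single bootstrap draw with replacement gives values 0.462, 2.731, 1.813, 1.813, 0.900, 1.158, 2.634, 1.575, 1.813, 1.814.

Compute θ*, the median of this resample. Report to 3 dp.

Sorted: 0.462, 0.900, 1.158, 1.575, 1.813, 1.813, 1.813, 1.814, 2.634, 2.731
Median = average of the two middle values = 1.813

θ* = 1.813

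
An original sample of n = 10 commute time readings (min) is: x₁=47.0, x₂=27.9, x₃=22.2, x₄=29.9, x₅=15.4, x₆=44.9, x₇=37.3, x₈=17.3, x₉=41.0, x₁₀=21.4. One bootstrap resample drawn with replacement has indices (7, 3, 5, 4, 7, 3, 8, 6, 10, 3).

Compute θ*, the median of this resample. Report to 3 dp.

Resample values: 37.3, 22.2, 15.4, 29.9, 37.3, 22.2, 17.3, 44.9, 21.4, 22.2.
Sorted: 15.4, 17.3, 21.4, 22.2, 22.2, 22.2, 29.9, 37.3, 37.3, 44.9
Median = average of the two middle values = 22.200

θ* = 22.200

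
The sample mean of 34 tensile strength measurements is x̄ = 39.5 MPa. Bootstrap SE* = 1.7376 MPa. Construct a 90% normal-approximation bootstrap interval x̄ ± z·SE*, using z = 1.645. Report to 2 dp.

Margin = 1.645 × 1.7376 = 2.858
Interval: 39.5 ± 2.858

(36.64, 42.36)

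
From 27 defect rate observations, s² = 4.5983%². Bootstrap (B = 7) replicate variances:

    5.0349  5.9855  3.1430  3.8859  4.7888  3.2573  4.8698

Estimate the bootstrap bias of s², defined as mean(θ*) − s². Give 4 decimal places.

bias = −0.1747

mean(θ*) = (5.0349 + 5.9855 + 3.1430 + 3.8859 + 4.7888 + 3.2573 + 4.8698) / 7 = 4.42360
bias = 4.42360 − 4.5983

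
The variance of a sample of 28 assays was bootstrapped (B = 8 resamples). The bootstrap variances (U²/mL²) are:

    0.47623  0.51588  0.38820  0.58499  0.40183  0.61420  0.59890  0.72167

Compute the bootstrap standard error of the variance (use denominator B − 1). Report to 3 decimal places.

Bootstrap SE is the standard deviation of the 8 replicate variances.
Mean of replicates: (0.47623 + 0.51588 + 0.38820 + 0.58499 + 0.40183 + 0.61420 + 0.59890 + 0.72167) / 8 = 4.301900 / 8 = 0.537737
Sum of squared deviations: (−0.061507)² + (−0.021857)² + (−0.149537)² + (+0.047253)² + (−0.135907)² + (+0.076462)² + (+0.061163)² + (+0.183933)² = 0.090745
Variance = 0.090745 / 7 = 0.012964
SE* = √0.012964

SE* = 0.114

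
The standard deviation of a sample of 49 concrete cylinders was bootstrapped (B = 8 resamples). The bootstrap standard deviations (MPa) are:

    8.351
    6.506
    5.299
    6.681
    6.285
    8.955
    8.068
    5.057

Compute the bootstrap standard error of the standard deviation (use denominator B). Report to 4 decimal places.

Bootstrap SE is the standard deviation of the 8 replicate standard deviations.
Mean of replicates: (8.351 + 6.506 + 5.299 + 6.681 + 6.285 + 8.955 + 8.068 + 5.057) / 8 = 55.20200 / 8 = 6.90025
Sum of squared deviations: (+1.45075)² + (−0.39425)² + (−1.60125)² + (−0.21925)² + (−0.61525)² + (+2.05475)² + (+1.16775)² + (−1.84325)² = 14.23392
Variance = 14.23392 / 8 = 1.77924
SE* = √1.77924

SE* = 1.3339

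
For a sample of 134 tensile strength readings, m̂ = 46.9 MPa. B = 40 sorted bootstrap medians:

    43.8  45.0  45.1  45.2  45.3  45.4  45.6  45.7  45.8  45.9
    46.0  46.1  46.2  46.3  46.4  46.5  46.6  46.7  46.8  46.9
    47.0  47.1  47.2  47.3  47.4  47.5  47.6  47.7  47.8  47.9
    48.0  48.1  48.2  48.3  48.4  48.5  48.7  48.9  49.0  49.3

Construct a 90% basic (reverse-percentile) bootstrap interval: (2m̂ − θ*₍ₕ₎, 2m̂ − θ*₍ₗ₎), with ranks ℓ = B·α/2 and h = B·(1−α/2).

(44.9, 48.8)

Percentile endpoints at ranks 2 and 38: θ*₍2₎ = 45.0, θ*₍38₎ = 48.9.
Basic interval reflects these around m̂:
  lower = 2 × 46.9 − 48.9 = 44.9
  upper = 2 × 46.9 − 45.0 = 48.8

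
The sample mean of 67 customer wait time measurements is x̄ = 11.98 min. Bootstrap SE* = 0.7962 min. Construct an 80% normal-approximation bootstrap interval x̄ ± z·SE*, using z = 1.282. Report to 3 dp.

(10.959, 13.001)

Margin = 1.282 × 0.7962 = 1.0207
Interval: 11.98 ± 1.0207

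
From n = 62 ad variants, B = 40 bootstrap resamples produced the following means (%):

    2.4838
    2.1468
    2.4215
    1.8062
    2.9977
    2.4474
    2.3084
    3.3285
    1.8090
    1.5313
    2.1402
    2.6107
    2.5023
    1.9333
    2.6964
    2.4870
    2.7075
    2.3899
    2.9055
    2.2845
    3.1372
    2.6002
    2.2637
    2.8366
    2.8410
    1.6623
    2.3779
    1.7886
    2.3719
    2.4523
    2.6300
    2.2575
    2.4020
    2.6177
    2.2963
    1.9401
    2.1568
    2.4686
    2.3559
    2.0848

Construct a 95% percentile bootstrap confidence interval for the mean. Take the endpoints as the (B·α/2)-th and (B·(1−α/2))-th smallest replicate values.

(1.5313, 3.1372)

Sorted replicates: 1.5313, 1.6623, 1.7886, 1.8062, 1.8090, 1.9333, 1.9401, 2.0848, 2.1402, 2.1468, 2.1568, 2.2575, 2.2637, 2.2845, 2.2963, 2.3084, 2.3559, 2.3719, 2.3779, 2.3899, 2.4020, 2.4215, 2.4474, 2.4523, 2.4686, 2.4838, 2.4870, 2.5023, 2.6002, 2.6107, 2.6177, 2.6300, 2.6964, 2.7075, 2.8366, 2.8410, 2.9055, 2.9977, 3.1372, 3.3285
α = 0.05; lower rank = 40 × 0.025 = 1; upper rank = 40 × 0.975 = 39.
The 1st smallest replicate is 1.5313; the 39th is 3.1372.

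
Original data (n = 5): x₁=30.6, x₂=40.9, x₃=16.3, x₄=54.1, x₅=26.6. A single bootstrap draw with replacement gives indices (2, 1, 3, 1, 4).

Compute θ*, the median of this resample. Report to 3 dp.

θ* = 30.600

Resample values: 40.9, 30.6, 16.3, 30.6, 54.1.
Sorted: 16.3, 30.6, 30.6, 40.9, 54.1
Median = middle value = 30.600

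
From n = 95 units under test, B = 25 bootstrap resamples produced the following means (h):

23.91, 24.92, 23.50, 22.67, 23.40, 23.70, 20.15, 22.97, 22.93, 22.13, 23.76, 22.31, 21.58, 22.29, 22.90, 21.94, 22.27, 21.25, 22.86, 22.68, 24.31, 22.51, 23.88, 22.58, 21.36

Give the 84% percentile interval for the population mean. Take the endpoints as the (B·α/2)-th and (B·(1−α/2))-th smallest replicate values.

(21.25, 23.91)

Sorted replicates: 20.15, 21.25, 21.36, 21.58, 21.94, 22.13, 22.27, 22.29, 22.31, 22.51, 22.58, 22.67, 22.68, 22.86, 22.90, 22.93, 22.97, 23.40, 23.50, 23.70, 23.76, 23.88, 23.91, 24.31, 24.92
α = 0.16; lower rank = 25 × 0.080 = 2; upper rank = 25 × 0.920 = 23.
The 2nd smallest replicate is 21.25; the 23rd is 23.91.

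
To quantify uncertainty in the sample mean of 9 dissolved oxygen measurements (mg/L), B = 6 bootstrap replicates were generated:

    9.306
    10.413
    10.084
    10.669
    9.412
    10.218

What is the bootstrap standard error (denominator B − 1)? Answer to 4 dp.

Bootstrap SE is the standard deviation of the 6 replicate means.
Mean of replicates: (9.306 + 10.413 + 10.084 + 10.669 + 9.412 + 10.218) / 6 = 60.10200 / 6 = 10.01700
Sum of squared deviations: (−0.71100)² + (+0.39600)² + (+0.06700)² + (+0.65200)² + (−0.60500)² + (+0.20100)² = 1.49836
Variance = 1.49836 / 5 = 0.29967
SE* = √0.29967

SE* = 0.5474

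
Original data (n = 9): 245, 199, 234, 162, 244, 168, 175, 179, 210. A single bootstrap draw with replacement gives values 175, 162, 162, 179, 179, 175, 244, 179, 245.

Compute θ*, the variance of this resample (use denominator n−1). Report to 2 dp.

θ* = 1038.86

Mean = 188.8889; sum of squared deviations = 8310.8889
s² = 8310.8889 / 8 = 1038.8611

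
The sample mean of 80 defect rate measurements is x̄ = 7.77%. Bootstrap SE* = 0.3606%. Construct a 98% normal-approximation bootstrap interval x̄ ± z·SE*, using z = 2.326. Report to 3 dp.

(6.931, 8.609)

Margin = 2.326 × 0.3606 = 0.8388
Interval: 7.77 ± 0.8388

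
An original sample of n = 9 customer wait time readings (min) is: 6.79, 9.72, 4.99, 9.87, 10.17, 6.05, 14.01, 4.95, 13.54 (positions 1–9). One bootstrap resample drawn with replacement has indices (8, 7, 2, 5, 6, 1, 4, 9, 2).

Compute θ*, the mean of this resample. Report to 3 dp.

Resample values: 4.95, 14.01, 9.72, 10.17, 6.05, 6.79, 9.87, 13.54, 9.72.
Mean = (4.95 + 14.01 + 9.72 + 10.17 + 6.05 + 6.79 + 9.87 + 13.54 + 9.72) / 9 = 84.820 / 9 = 9.424

θ* = 9.424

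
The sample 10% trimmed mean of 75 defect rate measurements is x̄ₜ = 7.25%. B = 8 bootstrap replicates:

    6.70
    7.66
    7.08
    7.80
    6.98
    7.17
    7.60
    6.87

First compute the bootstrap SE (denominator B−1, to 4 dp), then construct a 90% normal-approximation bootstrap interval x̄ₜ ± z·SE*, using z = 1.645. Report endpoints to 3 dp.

(6.584, 7.916)

Mean of replicates = 7.2325; sum of squared deviations = 1.1457; SE* = √(1.1457/7) = 0.4046
Margin = 1.645 × 0.4046 = 0.6656
Interval: 7.25 ± 0.6656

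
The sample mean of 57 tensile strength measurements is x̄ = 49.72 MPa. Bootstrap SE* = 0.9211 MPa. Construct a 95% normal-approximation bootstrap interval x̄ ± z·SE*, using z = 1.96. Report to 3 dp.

Margin = 1.96 × 0.9211 = 1.8054
Interval: 49.72 ± 1.8054

(47.915, 51.525)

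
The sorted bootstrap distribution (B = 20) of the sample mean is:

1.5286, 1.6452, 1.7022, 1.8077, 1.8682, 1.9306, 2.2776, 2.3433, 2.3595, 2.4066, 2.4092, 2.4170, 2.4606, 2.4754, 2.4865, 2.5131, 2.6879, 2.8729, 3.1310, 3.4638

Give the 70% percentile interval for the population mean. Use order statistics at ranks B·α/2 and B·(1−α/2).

(1.7022, 2.6879)

α = 0.30; lower rank = 20 × 0.150 = 3; upper rank = 20 × 0.850 = 17.
The 3rd smallest replicate is 1.7022; the 17th is 2.6879.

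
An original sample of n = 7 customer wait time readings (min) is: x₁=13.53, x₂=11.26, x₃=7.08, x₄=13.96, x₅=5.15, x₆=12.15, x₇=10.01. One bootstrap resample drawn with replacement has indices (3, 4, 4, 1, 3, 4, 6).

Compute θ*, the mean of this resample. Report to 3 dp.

Resample values: 7.08, 13.96, 13.96, 13.53, 7.08, 13.96, 12.15.
Mean = (7.08 + 13.96 + 13.96 + 13.53 + 7.08 + 13.96 + 12.15) / 7 = 81.720 / 7 = 11.674

θ* = 11.674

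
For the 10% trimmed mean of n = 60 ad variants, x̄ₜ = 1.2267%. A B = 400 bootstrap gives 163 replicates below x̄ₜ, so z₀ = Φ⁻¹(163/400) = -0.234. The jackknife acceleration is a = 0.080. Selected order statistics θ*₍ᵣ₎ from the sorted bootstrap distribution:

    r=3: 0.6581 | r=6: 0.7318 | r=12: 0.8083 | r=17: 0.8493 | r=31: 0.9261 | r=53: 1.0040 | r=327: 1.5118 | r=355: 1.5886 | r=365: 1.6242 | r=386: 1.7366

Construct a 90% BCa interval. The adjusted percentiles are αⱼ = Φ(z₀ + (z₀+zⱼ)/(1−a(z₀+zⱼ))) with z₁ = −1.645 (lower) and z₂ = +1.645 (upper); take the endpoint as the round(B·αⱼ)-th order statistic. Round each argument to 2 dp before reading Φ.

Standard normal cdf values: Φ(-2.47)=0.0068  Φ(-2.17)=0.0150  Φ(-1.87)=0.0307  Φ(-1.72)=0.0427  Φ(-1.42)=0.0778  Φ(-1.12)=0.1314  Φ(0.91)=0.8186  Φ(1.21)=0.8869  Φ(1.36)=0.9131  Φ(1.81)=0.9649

Lower: z₀ + z₁ = -0.234 + (-1.645) = -1.879; 1 − a(z₀+z₁) = 1 − (0.080)(-1.879) = 1.1503; argument = -0.234 + (-1.879)/1.1503 = -1.8675 → -1.87.
α₁ = Φ(-1.87) = 0.0307; rank = round(400 × 0.0307) = 12; θ*₍12₎ = 0.8083.
Upper: z₀ + z₂ = 1.411; 1 − a(z₀+z₂) = 0.8871; argument = 1.3565 → 1.36; α₂ = 0.9131; rank = 365; θ*₍365₎ = 1.6242.

(0.8083, 1.6242)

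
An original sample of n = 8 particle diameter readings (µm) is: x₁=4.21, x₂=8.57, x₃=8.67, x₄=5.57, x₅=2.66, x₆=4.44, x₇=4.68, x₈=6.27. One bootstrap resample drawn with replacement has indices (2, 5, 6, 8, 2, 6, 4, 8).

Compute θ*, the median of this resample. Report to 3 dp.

Resample values: 8.57, 2.66, 4.44, 6.27, 8.57, 4.44, 5.57, 6.27.
Sorted: 2.66, 4.44, 4.44, 5.57, 6.27, 6.27, 8.57, 8.57
Median = average of the two middle values = 5.920

θ* = 5.920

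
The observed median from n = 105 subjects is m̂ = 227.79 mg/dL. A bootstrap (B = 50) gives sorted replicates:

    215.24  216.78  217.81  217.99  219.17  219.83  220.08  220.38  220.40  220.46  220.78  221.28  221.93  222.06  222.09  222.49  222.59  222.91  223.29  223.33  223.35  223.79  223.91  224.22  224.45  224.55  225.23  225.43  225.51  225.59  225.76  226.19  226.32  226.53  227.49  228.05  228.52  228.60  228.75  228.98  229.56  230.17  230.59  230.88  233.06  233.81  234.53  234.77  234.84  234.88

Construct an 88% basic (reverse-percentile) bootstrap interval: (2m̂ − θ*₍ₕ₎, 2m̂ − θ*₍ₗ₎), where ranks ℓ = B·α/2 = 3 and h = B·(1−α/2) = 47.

(221.05, 237.77)

Percentile endpoints at ranks 3 and 47: θ*₍3₎ = 217.81, θ*₍47₎ = 234.53.
Basic interval reflects these around m̂:
  lower = 2 × 227.79 − 234.53 = 221.05
  upper = 2 × 227.79 − 217.81 = 237.77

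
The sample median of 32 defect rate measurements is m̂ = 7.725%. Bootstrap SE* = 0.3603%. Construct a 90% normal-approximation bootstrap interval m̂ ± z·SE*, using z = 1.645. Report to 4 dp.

(7.1323, 8.3177)

Margin = 1.645 × 0.3603 = 0.59269
Interval: 7.725 ± 0.59269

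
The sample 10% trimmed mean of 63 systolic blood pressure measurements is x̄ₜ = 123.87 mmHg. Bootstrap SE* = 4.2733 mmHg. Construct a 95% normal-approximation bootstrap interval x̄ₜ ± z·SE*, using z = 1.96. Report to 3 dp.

(115.494, 132.246)

Margin = 1.96 × 4.2733 = 8.3757
Interval: 123.87 ± 8.3757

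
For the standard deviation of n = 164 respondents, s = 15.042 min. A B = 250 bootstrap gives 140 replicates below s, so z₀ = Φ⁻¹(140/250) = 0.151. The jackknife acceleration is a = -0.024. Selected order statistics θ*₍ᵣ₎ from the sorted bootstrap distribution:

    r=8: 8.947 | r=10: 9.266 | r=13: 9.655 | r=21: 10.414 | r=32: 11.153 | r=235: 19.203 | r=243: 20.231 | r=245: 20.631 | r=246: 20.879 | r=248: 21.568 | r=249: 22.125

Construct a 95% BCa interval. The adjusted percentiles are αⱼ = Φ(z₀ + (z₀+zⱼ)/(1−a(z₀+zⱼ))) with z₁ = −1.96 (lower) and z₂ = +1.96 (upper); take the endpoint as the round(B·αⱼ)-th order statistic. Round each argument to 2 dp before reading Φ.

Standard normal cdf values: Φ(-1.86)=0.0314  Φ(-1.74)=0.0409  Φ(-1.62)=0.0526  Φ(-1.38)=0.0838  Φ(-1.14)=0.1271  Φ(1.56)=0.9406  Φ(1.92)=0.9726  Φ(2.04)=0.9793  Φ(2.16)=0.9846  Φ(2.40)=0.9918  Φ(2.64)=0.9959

Lower: z₀ + z₁ = 0.151 + (-1.960) = -1.809; 1 − a(z₀+z₁) = 1 − (-0.024)(-1.809) = 0.9566; argument = 0.151 + (-1.809)/0.9566 = -1.7401 → -1.74.
α₁ = Φ(-1.74) = 0.0409; rank = round(250 × 0.0409) = 10; θ*₍10₎ = 9.266.
Upper: z₀ + z₂ = 2.111; 1 − a(z₀+z₂) = 1.0507; argument = 2.1602 → 2.16; α₂ = 0.9846; rank = 246; θ*₍246₎ = 20.879.

(9.266, 20.879)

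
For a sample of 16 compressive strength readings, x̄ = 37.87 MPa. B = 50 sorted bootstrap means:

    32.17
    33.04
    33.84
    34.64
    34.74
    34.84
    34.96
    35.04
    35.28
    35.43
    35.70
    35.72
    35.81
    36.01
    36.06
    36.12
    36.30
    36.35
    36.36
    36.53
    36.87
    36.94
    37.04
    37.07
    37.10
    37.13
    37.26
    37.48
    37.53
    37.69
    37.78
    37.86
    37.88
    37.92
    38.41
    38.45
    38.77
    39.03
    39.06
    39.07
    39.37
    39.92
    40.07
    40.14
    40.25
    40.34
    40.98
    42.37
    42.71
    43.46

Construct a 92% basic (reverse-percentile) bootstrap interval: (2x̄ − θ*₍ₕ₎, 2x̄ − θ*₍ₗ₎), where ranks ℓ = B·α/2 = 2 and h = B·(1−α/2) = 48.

(33.37, 42.70)

Percentile endpoints at ranks 2 and 48: θ*₍2₎ = 33.04, θ*₍48₎ = 42.37.
Basic interval reflects these around x̄:
  lower = 2 × 37.87 − 42.37 = 33.37
  upper = 2 × 37.87 − 33.04 = 42.70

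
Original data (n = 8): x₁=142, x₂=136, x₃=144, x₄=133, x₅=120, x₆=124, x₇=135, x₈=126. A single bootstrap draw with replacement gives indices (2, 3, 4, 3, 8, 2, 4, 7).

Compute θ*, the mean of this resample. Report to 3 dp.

θ* = 135.875

Resample values: 136, 144, 133, 144, 126, 136, 133, 135.
Mean = (136 + 144 + 133 + 144 + 126 + 136 + 133 + 135) / 8 = 1087.0 / 8 = 135.875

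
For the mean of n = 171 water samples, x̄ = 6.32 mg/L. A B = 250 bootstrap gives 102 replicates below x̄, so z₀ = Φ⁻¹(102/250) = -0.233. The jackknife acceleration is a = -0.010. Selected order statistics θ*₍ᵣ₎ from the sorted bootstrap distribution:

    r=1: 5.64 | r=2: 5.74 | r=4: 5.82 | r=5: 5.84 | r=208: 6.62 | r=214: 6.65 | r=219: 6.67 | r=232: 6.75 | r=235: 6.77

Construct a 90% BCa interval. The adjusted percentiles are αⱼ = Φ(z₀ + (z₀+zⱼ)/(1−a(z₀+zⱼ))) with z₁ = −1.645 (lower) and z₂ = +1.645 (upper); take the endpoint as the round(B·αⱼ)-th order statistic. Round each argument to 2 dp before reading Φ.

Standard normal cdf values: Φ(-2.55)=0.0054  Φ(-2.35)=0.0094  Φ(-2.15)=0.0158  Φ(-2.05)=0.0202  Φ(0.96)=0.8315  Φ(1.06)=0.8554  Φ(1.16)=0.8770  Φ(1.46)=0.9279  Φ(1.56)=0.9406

Lower: z₀ + z₁ = -0.233 + (-1.645) = -1.878; 1 − a(z₀+z₁) = 1 − (-0.010)(-1.878) = 0.9812; argument = -0.233 + (-1.878)/0.9812 = -2.1469 → -2.15.
α₁ = Φ(-2.15) = 0.0158; rank = round(250 × 0.0158) = 4; θ*₍4₎ = 5.82.
Upper: z₀ + z₂ = 1.412; 1 − a(z₀+z₂) = 1.0141; argument = 1.1593 → 1.16; α₂ = 0.8770; rank = 219; θ*₍219₎ = 6.67.

(5.82, 6.67)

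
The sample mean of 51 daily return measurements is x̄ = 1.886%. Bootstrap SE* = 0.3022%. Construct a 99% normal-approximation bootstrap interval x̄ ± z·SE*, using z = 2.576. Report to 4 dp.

Margin = 2.576 × 0.3022 = 0.77847
Interval: 1.886 ± 0.77847

(1.1075, 2.6645)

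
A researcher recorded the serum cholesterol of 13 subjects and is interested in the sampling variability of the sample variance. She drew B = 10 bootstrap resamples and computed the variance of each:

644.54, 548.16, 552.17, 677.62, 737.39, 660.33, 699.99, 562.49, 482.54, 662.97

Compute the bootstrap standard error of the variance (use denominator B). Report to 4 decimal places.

Bootstrap SE is the standard deviation of the 10 replicate variances.
Mean of replicates: (644.54 + 548.16 + 552.17 + 677.62 + 737.39 + 660.33 + 699.99 + 562.49 + 482.54 + 662.97) / 10 = 6228.20000 / 10 = 622.82000
Sum of squared deviations: (+21.72000)² + (−74.66000)² + (−70.65000)² + (+54.80000)² + (+114.57000)² + (+37.51000)² + (+77.17000)² + (−60.33000)² + (−140.28000)² + (+40.15000)² = 59459.04020
Variance = 59459.04020 / 10 = 5945.90402
SE* = √5945.90402

SE* = 77.1097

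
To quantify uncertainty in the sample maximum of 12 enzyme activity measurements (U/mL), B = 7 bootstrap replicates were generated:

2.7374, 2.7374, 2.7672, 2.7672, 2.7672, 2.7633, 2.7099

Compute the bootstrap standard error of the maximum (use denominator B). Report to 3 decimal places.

SE* = 0.021

Bootstrap SE is the standard deviation of the 7 replicate maximums.
Mean of replicates: (2.7374 + 2.7374 + 2.7672 + 2.7672 + 2.7672 + 2.7633 + 2.7099) / 7 = 19.24960 / 7 = 2.74994
Sum of squared deviations: (−0.01254)² + (−0.01254)² + (+0.01726)² + (+0.01726)² + (+0.01726)² + (+0.01336)² + (−0.04004)² = 0.00299
Variance = 0.00299 / 7 = 0.00043
SE* = √0.00043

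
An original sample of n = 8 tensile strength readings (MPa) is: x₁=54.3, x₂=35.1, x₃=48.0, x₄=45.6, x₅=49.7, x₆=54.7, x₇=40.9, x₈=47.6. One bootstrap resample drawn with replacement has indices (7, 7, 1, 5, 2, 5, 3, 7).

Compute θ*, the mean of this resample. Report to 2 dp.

θ* = 44.94

Resample values: 40.9, 40.9, 54.3, 49.7, 35.1, 49.7, 48.0, 40.9.
Mean = (40.9 + 40.9 + 54.3 + 49.7 + 35.1 + 49.7 + 48.0 + 40.9) / 8 = 359.50 / 8 = 44.94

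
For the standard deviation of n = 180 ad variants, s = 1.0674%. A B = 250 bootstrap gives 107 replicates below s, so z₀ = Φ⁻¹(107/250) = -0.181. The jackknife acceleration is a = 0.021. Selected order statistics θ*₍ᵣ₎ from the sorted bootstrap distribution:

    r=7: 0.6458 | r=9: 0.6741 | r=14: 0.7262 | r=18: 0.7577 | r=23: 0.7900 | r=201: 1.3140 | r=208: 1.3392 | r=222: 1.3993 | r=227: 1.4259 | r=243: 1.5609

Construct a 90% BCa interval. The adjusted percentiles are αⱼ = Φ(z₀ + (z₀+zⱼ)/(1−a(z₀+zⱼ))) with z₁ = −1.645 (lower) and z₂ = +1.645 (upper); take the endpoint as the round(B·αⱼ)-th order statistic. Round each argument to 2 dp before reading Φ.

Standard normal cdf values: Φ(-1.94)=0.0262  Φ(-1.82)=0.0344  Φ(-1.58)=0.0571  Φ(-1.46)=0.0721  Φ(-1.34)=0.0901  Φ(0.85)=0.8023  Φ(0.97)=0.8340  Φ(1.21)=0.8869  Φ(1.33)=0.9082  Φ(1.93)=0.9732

Lower: z₀ + z₁ = -0.181 + (-1.645) = -1.826; 1 − a(z₀+z₁) = 1 − (0.021)(-1.826) = 1.0383; argument = -0.181 + (-1.826)/1.0383 = -1.9396 → -1.94.
α₁ = Φ(-1.94) = 0.0262; rank = round(250 × 0.0262) = 7; θ*₍7₎ = 0.6458.
Upper: z₀ + z₂ = 1.464; 1 − a(z₀+z₂) = 0.9693; argument = 1.3294 → 1.33; α₂ = 0.9082; rank = 227; θ*₍227₎ = 1.4259.

(0.6458, 1.4259)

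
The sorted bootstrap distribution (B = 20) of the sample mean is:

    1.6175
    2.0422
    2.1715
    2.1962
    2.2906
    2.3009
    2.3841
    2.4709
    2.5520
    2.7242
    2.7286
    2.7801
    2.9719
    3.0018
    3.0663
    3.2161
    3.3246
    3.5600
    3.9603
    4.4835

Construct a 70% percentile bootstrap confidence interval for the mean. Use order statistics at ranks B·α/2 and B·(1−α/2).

(2.1715, 3.3246)

α = 0.30; lower rank = 20 × 0.150 = 3; upper rank = 20 × 0.850 = 17.
The 3rd smallest replicate is 2.1715; the 17th is 3.3246.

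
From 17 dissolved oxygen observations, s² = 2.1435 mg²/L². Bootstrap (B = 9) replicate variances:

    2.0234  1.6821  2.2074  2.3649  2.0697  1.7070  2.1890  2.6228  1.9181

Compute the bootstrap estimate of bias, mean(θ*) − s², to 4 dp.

mean(θ*) = (2.0234 + 1.6821 + 2.2074 + 2.3649 + 2.0697 + 1.7070 + 2.1890 + 2.6228 + 1.9181) / 9 = 2.08716
bias = 2.08716 − 2.1435

bias = −0.0563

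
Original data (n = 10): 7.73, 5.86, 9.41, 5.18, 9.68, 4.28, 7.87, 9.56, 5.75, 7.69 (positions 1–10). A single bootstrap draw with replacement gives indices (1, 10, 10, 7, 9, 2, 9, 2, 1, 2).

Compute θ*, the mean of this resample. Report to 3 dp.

Resample values: 7.73, 7.69, 7.69, 7.87, 5.75, 5.86, 5.75, 5.86, 7.73, 5.86.
Mean = (7.73 + 7.69 + 7.69 + 7.87 + 5.75 + 5.86 + 5.75 + 5.86 + 7.73 + 5.86) / 10 = 67.790 / 10 = 6.779

θ* = 6.779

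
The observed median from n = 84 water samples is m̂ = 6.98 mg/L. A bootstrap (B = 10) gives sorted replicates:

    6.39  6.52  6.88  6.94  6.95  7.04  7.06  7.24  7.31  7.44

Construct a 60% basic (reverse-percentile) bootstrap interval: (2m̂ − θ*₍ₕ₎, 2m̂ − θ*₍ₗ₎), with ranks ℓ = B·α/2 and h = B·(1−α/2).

(6.72, 7.44)

Percentile endpoints at ranks 2 and 8: θ*₍2₎ = 6.52, θ*₍8₎ = 7.24.
Basic interval reflects these around m̂:
  lower = 2 × 6.98 − 7.24 = 6.72
  upper = 2 × 6.98 − 6.52 = 7.44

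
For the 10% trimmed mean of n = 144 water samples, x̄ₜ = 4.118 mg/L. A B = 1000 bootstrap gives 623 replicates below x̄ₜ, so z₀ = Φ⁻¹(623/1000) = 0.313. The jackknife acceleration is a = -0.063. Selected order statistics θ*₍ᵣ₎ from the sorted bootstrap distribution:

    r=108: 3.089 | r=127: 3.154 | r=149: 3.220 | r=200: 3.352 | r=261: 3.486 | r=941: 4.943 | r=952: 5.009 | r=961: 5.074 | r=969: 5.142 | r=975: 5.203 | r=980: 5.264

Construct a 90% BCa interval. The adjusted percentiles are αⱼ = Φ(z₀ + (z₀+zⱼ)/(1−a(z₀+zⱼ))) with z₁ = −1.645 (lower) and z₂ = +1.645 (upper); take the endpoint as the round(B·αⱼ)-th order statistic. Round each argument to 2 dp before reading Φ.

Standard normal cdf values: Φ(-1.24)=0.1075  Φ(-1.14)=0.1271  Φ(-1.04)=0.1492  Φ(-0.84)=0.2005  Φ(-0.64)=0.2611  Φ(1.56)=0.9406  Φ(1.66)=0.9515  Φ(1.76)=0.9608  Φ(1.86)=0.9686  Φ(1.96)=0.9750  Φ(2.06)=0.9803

(3.154, 5.264)

Lower: z₀ + z₁ = 0.313 + (-1.645) = -1.332; 1 − a(z₀+z₁) = 1 − (-0.063)(-1.332) = 0.9161; argument = 0.313 + (-1.332)/0.9161 = -1.1410 → -1.14.
α₁ = Φ(-1.14) = 0.1271; rank = round(1000 × 0.1271) = 127; θ*₍127₎ = 3.154.
Upper: z₀ + z₂ = 1.958; 1 − a(z₀+z₂) = 1.1234; argument = 2.0560 → 2.06; α₂ = 0.9803; rank = 980; θ*₍980₎ = 5.264.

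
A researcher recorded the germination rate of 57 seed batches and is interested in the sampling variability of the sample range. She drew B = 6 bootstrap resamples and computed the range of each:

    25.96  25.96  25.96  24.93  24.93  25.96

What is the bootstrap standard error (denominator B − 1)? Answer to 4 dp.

SE* = 0.5319

Bootstrap SE is the standard deviation of the 6 replicate ranges.
Mean of replicates: (25.96 + 25.96 + 25.96 + 24.93 + 24.93 + 25.96) / 6 = 153.70000 / 6 = 25.61667
Sum of squared deviations: (+0.34333)² + (+0.34333)² + (+0.34333)² + (−0.68667)² + (−0.68667)² + (+0.34333)² = 1.41453
Variance = 1.41453 / 5 = 0.28291
SE* = √0.28291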